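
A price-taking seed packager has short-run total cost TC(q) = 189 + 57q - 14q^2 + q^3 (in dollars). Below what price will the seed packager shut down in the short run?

$8 per unit

The shutdown price is the minimum of AVC. VC = 57q - 14q^2 + q^3, so AVC = 57 - 14q + q^2.
dAVC/dq = -14 + 2q = 0 gives q = 7. min AVC = 57 - 14·7 + 7^2 = 8.
So the shutdown price is $8.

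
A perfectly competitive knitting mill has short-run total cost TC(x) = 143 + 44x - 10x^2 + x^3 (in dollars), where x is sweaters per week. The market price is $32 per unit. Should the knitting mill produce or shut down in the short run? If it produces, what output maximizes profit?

Variable cost is VC = 44x - 10x^2 + x^3, so AVC = VC/x = 44 - 10x + x^2 and MC = dTC/dx = 44 - 20x + 3x^2.
AVC is minimized where dAVC/dx = -10 + 2x = 0, at x = 5; min AVC = 44 - 10·5 + 5^2 = $19.
Because $32 ≥ $19, revenue can cover variable cost; the firm operates.
Set P = MC: 32 = 44 - 20x + 3x^2 → 12 - 20x + 3x^2 = 0. The roots are x = 2/3 and x = 6; the profit-maximizing output is on the rising part of MC, so x* = 6.
Check: AVC at x = 6 is $20 ≤ P, so revenue covers variable cost.
Profit = P·x − TC = 32·6 − 263 = -$71, a loss, but smaller than the $143 fixed cost the firm would lose by shutting down.

Produce at x = 6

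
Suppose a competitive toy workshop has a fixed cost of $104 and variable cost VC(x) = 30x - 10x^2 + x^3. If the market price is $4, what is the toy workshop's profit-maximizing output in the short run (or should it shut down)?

Variable cost is VC = 30x - 10x^2 + x^3, so AVC = VC/x = 30 - 10x + x^2 and MC = dTC/dx = 30 - 20x + 3x^2.
The AVC parabola has its vertex at x = 10/2 = 5, where AVC = 30 - 10·5 + 5^2 = $5.
Since P = $4 < min AVC = $5, price fails to cover variable cost at any output.
The firm minimizes its loss by shutting down and losing only its fixed cost of $104.

Shut down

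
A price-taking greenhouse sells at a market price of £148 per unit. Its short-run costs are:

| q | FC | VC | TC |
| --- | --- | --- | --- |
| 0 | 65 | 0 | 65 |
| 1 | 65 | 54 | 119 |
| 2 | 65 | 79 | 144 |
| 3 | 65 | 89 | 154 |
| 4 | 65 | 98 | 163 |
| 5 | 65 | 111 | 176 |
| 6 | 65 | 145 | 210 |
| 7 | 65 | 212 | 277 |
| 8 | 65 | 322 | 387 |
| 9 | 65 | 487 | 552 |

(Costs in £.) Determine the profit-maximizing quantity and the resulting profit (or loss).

q = 8; profit = £797

Compute π = P·q − TC at each output: q=0: -65; q=1: 29; q=2: 152; q=3: 290; q=4: 429; q=5: 564; q=6: 678; q=7: 759; q=8: 797; q=9: 780.
Profit is maximized at q = 8. AVC there is 322/8 = £40.25 ≤ P, so producing beats shutting down (which would give -£65).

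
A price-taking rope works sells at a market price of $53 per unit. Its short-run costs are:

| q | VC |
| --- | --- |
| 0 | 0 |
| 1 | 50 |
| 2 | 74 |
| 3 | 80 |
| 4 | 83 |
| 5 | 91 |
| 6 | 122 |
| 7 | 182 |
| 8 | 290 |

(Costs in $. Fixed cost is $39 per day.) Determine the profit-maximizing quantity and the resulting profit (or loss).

q = 6; profit = $157

Compute π = P·q − TC at each output: q=0: -39; q=1: -36; q=2: -7; q=3: 40; q=4: 90; q=5: 135; q=6: 157; q=7: 150; q=8: 95.
Profit is maximized at q = 6. AVC there is 122/6 = $20.33 ≤ P, so producing beats shutting down (which would give -$39).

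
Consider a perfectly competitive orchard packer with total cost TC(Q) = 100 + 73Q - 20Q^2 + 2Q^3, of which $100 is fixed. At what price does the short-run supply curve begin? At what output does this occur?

$23 per unit, at Q = 5

The shutdown price is the minimum of AVC. VC = 73Q - 20Q^2 + 2Q^3, so AVC = 73 - 20Q + 2Q^2.
dAVC/dQ = -20 + 4Q = 0 gives Q = 5. min AVC = 73 - 20·5 + 2·5^2 = 23.
For P < $23 the firm produces nothing.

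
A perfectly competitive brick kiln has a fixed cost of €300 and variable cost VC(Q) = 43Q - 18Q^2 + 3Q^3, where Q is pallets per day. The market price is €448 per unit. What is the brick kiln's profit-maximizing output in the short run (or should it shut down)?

Produce at Q = 9

From TC, MC = TC'(Q) = 43 - 36Q + 9Q^2 and AVC = VC/Q = 43 - 18Q + 3Q^2.
AVC is minimized where dAVC/dQ = -18 + 6Q = 0, at Q = 3; min AVC = 43 - 18·3 + 3·3^2 = €16.
Because €448 ≥ €16, revenue can cover variable cost; the firm operates.
Solving P = MC: -405 - 36Q + 9Q^2 = 0 ⇒ Q = -5 or 9. On the upward-sloping branch, Q* = 9.
Check: AVC at Q = 9 is €124 ≤ P, so revenue covers variable cost.
Profit = P·Q − TC = 448·9 − 1416 = €2616.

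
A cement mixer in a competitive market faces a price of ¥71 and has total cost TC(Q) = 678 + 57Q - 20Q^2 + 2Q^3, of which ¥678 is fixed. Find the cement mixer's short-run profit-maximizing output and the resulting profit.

AVC = 57 - 20Q + 2Q^2; min AVC = ¥7 at Q = 5. Since P = ¥71 ≥ min AVC, the firm produces.
With MC = 57 - 40Q + 6Q^2, P = MC on the upward-sloping part at Q* = 7.
TR = 71·7 = 497. TC = 678 + 105 = 783. Profit = 497 − 783 = -¥286.
Shutting down would mean losing the fixed cost of ¥678, so operating at a loss of ¥286 is better by ¥392.

Profit = -¥286 at Q = 7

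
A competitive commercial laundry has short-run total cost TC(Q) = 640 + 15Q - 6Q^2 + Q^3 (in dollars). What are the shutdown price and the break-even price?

Shutdown price = min AVC. AVC = 15 - 6Q + Q^2, with vertex at Q = 3 and minimum $6.
ATC = 640/Q + 15 - 6Q + Q^2. Setting dATC/dQ = −640/Q^2 − 6 + 2Q = 0 gives Q = 8 (since 2·8^3 − 6·8^2 = 640).
min ATC = 640/8 + 15 − 6·8 + 8^2 = $111. That is the break-even price.
Between these two prices the firm operates at a loss; above $111 it earns a profit.

Shutdown price = $6; break-even price = $111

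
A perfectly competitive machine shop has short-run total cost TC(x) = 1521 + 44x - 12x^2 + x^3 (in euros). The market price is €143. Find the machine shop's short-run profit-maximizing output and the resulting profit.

Profit = -€311 at x = 11

AVC = 44 - 12x + x^2; min AVC = €8 at x = 6. Since P = €143 ≥ min AVC, the firm produces.
With MC = 44 - 24x + 3x^2, P = MC on the upward-sloping part at x* = 11.
TR = 143·11 = 1573. TC = 1521 + 363 = 1884. Profit = 1573 − 1884 = -€311.
By producing, the firm covers all variable cost plus €1210 of fixed cost; shutting down would lose the full €1521.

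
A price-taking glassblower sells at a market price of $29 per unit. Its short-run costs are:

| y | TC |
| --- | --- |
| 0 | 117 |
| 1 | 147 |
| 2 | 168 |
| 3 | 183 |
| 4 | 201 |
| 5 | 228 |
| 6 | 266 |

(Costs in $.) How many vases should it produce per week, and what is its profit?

Profit at each row (π = 29y − TC): y=0: -117; y=1: -118; y=2: -110; y=3: -96; y=4: -85; y=5: -83; y=6: -92.
Profit is maximized at y = 5. AVC there is 111/5 = $22.20 ≤ P, so producing beats shutting down (which would give -$117).

y = 5; profit = -$83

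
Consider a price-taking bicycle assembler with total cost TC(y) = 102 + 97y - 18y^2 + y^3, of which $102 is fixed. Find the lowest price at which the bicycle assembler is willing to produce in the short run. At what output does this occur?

$16 per unit, at y = 9

The shutdown price is the minimum of AVC. VC = 97y - 18y^2 + y^3, so AVC = 97 - 18y + y^2.
dAVC/dy = -18 + 2y = 0 gives y = 9. min AVC = 97 - 18·9 + 9^2 = 16.
For P < $16 the firm produces nothing.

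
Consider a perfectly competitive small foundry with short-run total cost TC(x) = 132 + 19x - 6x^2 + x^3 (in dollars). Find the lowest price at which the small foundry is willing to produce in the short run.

Short-run supply begins at min AVC. From VC = 19x - 6x^2 + x^3, AVC = 19 - 6x + x^2.
dAVC/dx = -6 + 2x = 0 gives x = 3. min AVC = 19 - 6·3 + 3^2 = 10.
The firm shuts down for any P below $10.

$10 per unit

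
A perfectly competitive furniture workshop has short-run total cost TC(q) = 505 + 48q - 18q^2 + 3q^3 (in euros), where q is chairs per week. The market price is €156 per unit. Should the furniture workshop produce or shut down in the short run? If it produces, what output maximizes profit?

Variable cost is VC = 48q - 18q^2 + 3q^3, so AVC = VC/q = 48 - 18q + 3q^2 and MC = dTC/dq = 48 - 36q + 9q^2.
AVC hits its minimum where MC = AVC, at q = 3, giving min AVC = 48 - 18·3 + 3·3^2 = €21.
Since P = €156 ≥ min AVC = €21, price covers variable cost and the firm should produce.
P = MC gives -108 - 36q + 9q^2 = 0, with roots -2 and 6. Take the larger (rising MC): q* = 6.
Check: AVC at q = 6 is €48 ≤ P, so revenue covers variable cost.
Profit = P·q − TC = 156·6 − 793 = €143.

Produce at q = 6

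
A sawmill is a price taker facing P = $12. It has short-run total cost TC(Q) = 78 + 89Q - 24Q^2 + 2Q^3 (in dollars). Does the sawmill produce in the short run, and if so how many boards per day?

Variable cost is VC = 89Q - 24Q^2 + 2Q^3, so AVC = VC/Q = 89 - 24Q + 2Q^2 and MC = dTC/dQ = 89 - 48Q + 6Q^2.
The AVC parabola has its vertex at Q = 24/4 = 6, where AVC = 89 - 24·6 + 2·6^2 = $17.
Since P = $12 < min AVC = $17, price fails to cover variable cost at any output.
Shutting down limits the loss to fixed cost, $78.

Shut down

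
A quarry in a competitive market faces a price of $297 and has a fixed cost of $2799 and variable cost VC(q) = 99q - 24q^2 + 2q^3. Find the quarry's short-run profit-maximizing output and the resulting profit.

Profit = -$379 at q = 11

AVC = 99 - 24q + 2q^2; min AVC = $27 at q = 6. Since P = $297 ≥ min AVC, the firm produces.
MC = 99 - 48q + 6q^2. Setting P = MC and taking the root on the rising branch gives q* = 11.
TR = 297·11 = 3267. TC = 2799 + 847 = 3646. Profit = 3267 − 3646 = -$379.
That loss of $379 beats the $2799 the firm would lose by shutting down; producing recovers $2420 of fixed cost.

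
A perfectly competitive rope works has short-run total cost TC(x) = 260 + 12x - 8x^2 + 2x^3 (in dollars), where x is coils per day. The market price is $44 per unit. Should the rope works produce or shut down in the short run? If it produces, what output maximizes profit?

Produce at x = 4

From TC, MC = TC'(x) = 12 - 16x + 6x^2 and AVC = VC/x = 12 - 8x + 2x^2.
AVC hits its minimum where MC = AVC, at x = 2, giving min AVC = 12 - 8·2 + 2·2^2 = $4.
Since P = $44 ≥ min AVC = $4, price covers variable cost and the firm should produce.
P = MC gives -32 - 16x + 6x^2 = 0, with roots -4/3 and 4. Take the larger (rising MC): x* = 4.
Check: AVC at x = 4 is $12 ≤ P, so revenue covers variable cost.
Profit = P·x − TC = 44·4 − 308 = -$132, a loss, but smaller than the $260 fixed cost the firm would lose by shutting down.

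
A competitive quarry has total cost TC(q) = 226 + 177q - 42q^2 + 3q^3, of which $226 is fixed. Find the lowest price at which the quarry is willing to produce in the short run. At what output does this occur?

The firm shuts down when price falls below the minimum of average variable cost. AVC = VC/q = 177 - 42q + 3q^2.
At the minimum of AVC, MC = AVC. MC = 177 - 84q + 9q^2; setting MC = AVC gives 6q^2 - 42q = 0, so q = 7. min AVC = 30.
For P < $30 the firm produces nothing.

$30 per unit, at q = 7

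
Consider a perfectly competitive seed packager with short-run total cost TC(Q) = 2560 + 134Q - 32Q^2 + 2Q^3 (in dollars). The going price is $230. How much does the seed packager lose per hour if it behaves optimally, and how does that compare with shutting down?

AVC = 134 - 32Q + 2Q^2; min AVC = $6 at Q = 8. Since P = $230 ≥ min AVC, the firm produces.
MC = 134 - 64Q + 6Q^2. Setting P = MC and taking the root on the rising branch gives Q* = 12.
TR = 230·12 = 2760. TC = 2560 + 456 = 3016. Profit = 2760 − 3016 = -$256.
That loss of $256 beats the $2560 the firm would lose by shutting down; producing recovers $2304 of fixed cost.

Profit = -$256 at Q = 12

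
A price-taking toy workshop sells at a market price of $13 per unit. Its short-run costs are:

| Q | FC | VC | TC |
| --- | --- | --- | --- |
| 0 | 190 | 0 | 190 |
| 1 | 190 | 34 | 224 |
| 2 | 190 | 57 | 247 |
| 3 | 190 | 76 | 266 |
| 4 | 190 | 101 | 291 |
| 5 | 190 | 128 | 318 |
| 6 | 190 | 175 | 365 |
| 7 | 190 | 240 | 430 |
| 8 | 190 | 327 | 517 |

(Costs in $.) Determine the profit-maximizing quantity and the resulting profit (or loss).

Compute π = P·Q − TC at each output: Q=0: -190; Q=1: -211; Q=2: -221; Q=3: -227; Q=4: -239; Q=5: -253; Q=6: -287; Q=7: -339; Q=8: -413.
Profit is highest at Q = 0. Equivalently, the lowest AVC in the table is 101/4 ≈ $25.25 at Q = 4, and P = $13 falls below it — price never covers variable cost, so the firm shuts down and loses only its fixed cost.

Q = 0 (shut down); profit = -$190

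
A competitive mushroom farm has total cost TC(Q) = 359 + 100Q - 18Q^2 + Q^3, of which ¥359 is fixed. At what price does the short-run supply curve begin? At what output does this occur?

¥19 per unit, at Q = 9

The firm shuts down when price falls below the minimum of average variable cost. AVC = VC/Q = 100 - 18Q + Q^2.
At the minimum of AVC, MC = AVC. MC = 100 - 36Q + 3Q^2; setting MC = AVC gives 2Q^2 - 18Q = 0, so Q = 9. min AVC = 19.
For P < ¥19 the firm produces nothing.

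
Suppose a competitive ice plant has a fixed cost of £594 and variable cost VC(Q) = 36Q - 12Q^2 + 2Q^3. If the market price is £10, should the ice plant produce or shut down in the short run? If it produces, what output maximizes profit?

From TC, MC = TC'(Q) = 36 - 24Q + 6Q^2 and AVC = VC/Q = 36 - 12Q + 2Q^2.
AVC hits its minimum where MC = AVC, at Q = 3, giving min AVC = 36 - 12·3 + 2·3^2 = £18.
Since P = £10 < min AVC = £18, price fails to cover variable cost at any output.
Best response: produce nothing and absorb the £594 fixed cost.

Shut down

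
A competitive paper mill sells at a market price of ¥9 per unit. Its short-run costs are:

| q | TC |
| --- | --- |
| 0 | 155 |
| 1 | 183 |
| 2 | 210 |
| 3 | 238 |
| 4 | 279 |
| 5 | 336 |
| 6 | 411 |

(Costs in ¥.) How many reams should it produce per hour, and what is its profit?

Tabulate TR − TC: q=0: -155; q=1: -174; q=2: -192; q=3: -211; q=4: -243; q=5: -291; q=6: -357.
Profit is highest at q = 0. Equivalently, the lowest AVC in the table is 55/2 ≈ ¥27.50 at q = 2, and P = ¥9 falls below it — price never covers variable cost, so the firm shuts down and loses only its fixed cost.

q = 0 (shut down); profit = -¥155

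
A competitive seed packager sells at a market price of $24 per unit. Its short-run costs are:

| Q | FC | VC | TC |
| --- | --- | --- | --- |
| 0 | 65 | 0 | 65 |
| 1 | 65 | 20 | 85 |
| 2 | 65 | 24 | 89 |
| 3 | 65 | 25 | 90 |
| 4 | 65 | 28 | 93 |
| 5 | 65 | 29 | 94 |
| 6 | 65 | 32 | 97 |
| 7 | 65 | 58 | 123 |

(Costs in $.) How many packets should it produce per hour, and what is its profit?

Q = 6; profit = $47

Compute π = P·Q − TC at each output: Q=0: -65; Q=1: -61; Q=2: -41; Q=3: -18; Q=4: 3; Q=5: 26; Q=6: 47; Q=7: 45.
Profit is maximized at Q = 6. AVC there is 32/6 = $5.33 ≤ P, so producing beats shutting down (which would give -$65).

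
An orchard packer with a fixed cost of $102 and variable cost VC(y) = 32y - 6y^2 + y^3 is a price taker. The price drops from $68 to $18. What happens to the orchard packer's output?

MC = 32 - 12y + 3y^2; the shutdown threshold is min AVC = $23 (at y = 3).
With P = $68 above the shutdown price, P = MC gives y = 6.
At P = $18 < min AVC = $23, price no longer covers variable cost at any output, so the firm shuts down: y = 0.

Output falls from 6 to 0 (the firm shuts down)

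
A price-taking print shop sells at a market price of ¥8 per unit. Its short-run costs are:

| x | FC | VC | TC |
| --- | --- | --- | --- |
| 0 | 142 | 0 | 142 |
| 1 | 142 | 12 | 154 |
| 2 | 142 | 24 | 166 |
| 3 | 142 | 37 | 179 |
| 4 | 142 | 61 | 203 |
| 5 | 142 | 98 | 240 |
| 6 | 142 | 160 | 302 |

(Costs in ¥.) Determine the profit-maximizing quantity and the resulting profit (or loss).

Tabulate TR − TC: x=0: -142; x=1: -146; x=2: -150; x=3: -155; x=4: -171; x=5: -200; x=6: -254.
Profit is highest at x = 0. Equivalently, the lowest AVC in the table is 12/1 ≈ ¥12 at x = 1, and P = ¥8 falls below it — price never covers variable cost, so the firm shuts down and loses only its fixed cost.

x = 0 (shut down); profit = -¥142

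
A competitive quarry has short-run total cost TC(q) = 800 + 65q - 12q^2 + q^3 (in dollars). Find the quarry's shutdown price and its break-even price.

Shutdown price = min AVC. AVC = 65 - 12q + q^2, with vertex at q = 6 and minimum $29.
ATC = 800/q + 65 - 12q + q^2. Setting dATC/dq = −800/q^2 − 12 + 2q = 0 gives q = 10 (since 2·10^3 − 12·10^2 = 800).
min ATC = 800/10 + 65 − 12·10 + 10^2 = $125. That is the break-even price.
For $29 ≤ P < $125 the firm produces at a loss; below $29 it shuts down.

Shutdown price = $29; break-even price = $125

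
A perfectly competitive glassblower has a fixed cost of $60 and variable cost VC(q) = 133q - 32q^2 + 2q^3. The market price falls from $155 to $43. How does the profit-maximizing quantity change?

AVC = 133 - 32q + 2q^2, minimized at q = 8 where min AVC = $5. MC = 133 - 64q + 6q^2.
At P = $155 ≥ min AVC, set P = MC on the rising branch: q = 11.
At P = $43 ≥ min AVC, set P = MC: q = 9. The firm stays open but cuts output.

Output falls from 11 to 9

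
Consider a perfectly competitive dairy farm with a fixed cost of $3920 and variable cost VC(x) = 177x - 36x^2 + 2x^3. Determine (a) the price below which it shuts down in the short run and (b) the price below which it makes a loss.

Shutdown price = min AVC. AVC = 177 - 36x + 2x^2, with vertex at x = 9 and minimum $15.
ATC = 3920/x + 177 - 36x + 2x^2. Setting dATC/dx = −3920/x^2 − 36 + 4x = 0 gives x = 14 (since 4·14^3 − 36·14^2 = 3920).
min ATC = 3920/14 + 177 − 36·14 + 2·14^2 = $345. That is the break-even price.
Between these two prices the firm operates at a loss; above $345 it earns a profit.

Shutdown price = $15; break-even price = $345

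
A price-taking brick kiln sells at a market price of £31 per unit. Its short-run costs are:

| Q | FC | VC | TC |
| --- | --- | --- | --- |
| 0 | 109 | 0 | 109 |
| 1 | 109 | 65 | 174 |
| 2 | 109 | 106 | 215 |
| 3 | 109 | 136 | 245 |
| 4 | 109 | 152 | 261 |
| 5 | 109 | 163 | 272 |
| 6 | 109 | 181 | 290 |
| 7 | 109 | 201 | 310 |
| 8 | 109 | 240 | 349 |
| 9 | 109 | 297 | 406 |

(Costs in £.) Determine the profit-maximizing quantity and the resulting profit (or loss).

Q = 7; profit = -£93

Tabulate TR − TC: Q=0: -109; Q=1: -143; Q=2: -153; Q=3: -152; Q=4: -137; Q=5: -117; Q=6: -104; Q=7: -93; Q=8: -101; Q=9: -127.
Profit is maximized at Q = 7. AVC there is 201/7 = £28.71 ≤ P, so producing beats shutting down (which would give -£109).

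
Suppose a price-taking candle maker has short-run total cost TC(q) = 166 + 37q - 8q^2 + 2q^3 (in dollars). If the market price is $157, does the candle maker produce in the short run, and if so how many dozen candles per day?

Produce at q = 6

Strip out fixed cost: VC = 37q - 8q^2 + 2q^3. Then AVC = 37 - 8q + 2q^2 and MC = 37 - 16q + 6q^2.
AVC hits its minimum where MC = AVC, at q = 2, giving min AVC = 37 - 8·2 + 2·2^2 = $29.
Since P = $157 ≥ min AVC = $29, price covers variable cost and the firm should produce.
P = MC gives -120 - 16q + 6q^2 = 0, with roots -10/3 and 6. Take the larger (rising MC): q* = 6.
Check: AVC at q = 6 is $61 ≤ P, so revenue covers variable cost.
Profit = P·q − TC = 157·6 − 532 = $410.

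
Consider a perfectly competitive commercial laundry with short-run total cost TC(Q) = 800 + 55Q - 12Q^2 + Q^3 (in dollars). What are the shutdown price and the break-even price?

Shutdown price = $19; break-even price = $115

AVC = 55 - 12Q + Q^2; minimized at Q = 6, giving min AVC = $19. That is the shutdown price.
ATC = 800/Q + 55 - 12Q + Q^2. Setting dATC/dQ = −800/Q^2 − 12 + 2Q = 0 gives Q = 10 (since 2·10^3 − 12·10^2 = 800).
min ATC = 800/10 + 55 − 12·10 + 10^2 = $115. That is the break-even price.
Between these two prices the firm operates at a loss; above $115 it earns a profit.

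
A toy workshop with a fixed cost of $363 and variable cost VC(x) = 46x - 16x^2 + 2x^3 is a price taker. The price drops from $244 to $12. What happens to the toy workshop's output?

AVC = 46 - 16x + 2x^2, minimized at x = 4 where min AVC = $14. MC = 46 - 32x + 6x^2.
With P = $244 above the shutdown price, P = MC gives x = 9.
At P = $12 < min AVC = $14, price no longer covers variable cost at any output, so the firm shuts down: x = 0.

Output falls from 9 to 0 (the firm shuts down)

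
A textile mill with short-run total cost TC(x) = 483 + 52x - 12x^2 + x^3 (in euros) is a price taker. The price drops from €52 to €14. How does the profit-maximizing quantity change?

Output falls from 8 to 0 (the firm shuts down)

AVC = 52 - 12x + x^2, minimized at x = 6 where min AVC = €16. MC = 52 - 24x + 3x^2.
At P = €52 ≥ min AVC, set P = MC on the rising branch: x = 8.
At P = €14 < min AVC = €16, price no longer covers variable cost at any output, so the firm shuts down: x = 0.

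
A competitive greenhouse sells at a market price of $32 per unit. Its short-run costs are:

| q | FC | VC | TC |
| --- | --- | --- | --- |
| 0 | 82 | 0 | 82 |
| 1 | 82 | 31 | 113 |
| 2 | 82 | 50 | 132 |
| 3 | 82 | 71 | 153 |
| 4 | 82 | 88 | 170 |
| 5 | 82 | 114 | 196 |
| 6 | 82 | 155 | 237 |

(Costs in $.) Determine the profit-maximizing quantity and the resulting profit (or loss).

q = 5; profit = -$36

Tabulate TR − TC: q=0: -82; q=1: -81; q=2: -68; q=3: -57; q=4: -42; q=5: -36; q=6: -45.
Profit is maximized at q = 5. AVC there is 114/5 = $22.80 ≤ P, so producing beats shutting down (which would give -$82).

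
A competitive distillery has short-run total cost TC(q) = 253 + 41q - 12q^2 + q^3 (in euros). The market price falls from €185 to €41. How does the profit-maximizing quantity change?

AVC = 41 - 12q + q^2, minimized at q = 6 where min AVC = €5. MC = 41 - 24q + 3q^2.
With P = €185 above the shutdown price, P = MC gives q = 12.
At P = €41 ≥ min AVC, set P = MC: q = 8. The firm stays open but cuts output.

Output falls from 12 to 8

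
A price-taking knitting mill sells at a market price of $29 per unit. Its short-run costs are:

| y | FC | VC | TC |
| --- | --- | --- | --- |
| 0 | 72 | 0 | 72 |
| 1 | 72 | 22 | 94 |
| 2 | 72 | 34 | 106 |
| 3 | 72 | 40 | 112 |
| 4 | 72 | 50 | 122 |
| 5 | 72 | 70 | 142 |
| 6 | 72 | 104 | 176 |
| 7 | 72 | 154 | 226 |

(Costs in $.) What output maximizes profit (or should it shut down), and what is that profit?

Compute π = P·y − TC at each output: y=0: -72; y=1: -65; y=2: -48; y=3: -25; y=4: -6; y=5: 3; y=6: -2; y=7: -23.
Profit is maximized at y = 5. AVC there is 70/5 = $14 ≤ P, so producing beats shutting down (which would give -$72).

y = 5; profit = $3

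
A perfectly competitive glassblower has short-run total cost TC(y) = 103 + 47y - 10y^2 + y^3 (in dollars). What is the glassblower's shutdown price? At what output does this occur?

The shutdown price is the minimum of AVC. VC = 47y - 10y^2 + y^3, so AVC = 47 - 10y + y^2.
At the minimum of AVC, MC = AVC. MC = 47 - 20y + 3y^2; setting MC = AVC gives 2y^2 - 10y = 0, so y = 5. min AVC = 22.
For P < $22 the firm produces nothing.

$22 per unit, at y = 5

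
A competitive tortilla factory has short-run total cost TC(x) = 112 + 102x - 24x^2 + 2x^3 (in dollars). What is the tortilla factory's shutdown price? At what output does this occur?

$30 per unit, at x = 6

The firm shuts down when price falls below the minimum of average variable cost. AVC = VC/x = 102 - 24x + 2x^2.
At the minimum of AVC, MC = AVC. MC = 102 - 48x + 6x^2; setting MC = AVC gives 4x^2 - 24x = 0, so x = 6. min AVC = 30.
The firm shuts down for any P below $30.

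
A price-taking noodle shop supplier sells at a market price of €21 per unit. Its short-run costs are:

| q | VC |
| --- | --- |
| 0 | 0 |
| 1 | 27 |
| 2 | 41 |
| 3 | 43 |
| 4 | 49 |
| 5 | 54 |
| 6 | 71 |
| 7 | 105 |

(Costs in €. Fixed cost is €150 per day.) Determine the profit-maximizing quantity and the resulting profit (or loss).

Compute π = P·q − TC at each output: q=0: -150; q=1: -156; q=2: -149; q=3: -130; q=4: -115; q=5: -99; q=6: -95; q=7: -108.
Profit is maximized at q = 6. AVC there is 71/6 = €11.83 ≤ P, so producing beats shutting down (which would give -€150).

q = 6; profit = -€95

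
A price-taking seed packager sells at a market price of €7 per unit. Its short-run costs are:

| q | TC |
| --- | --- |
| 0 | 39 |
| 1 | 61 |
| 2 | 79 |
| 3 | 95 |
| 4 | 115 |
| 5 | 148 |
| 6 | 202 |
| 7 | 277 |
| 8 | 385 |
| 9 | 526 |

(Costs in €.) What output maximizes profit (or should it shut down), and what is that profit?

Compute π = P·q − TC at each output: q=0: -39; q=1: -54; q=2: -65; q=3: -74; q=4: -87; q=5: -113; q=6: -160; q=7: -228; q=8: -329; q=9: -463.
Profit is highest at q = 0. Equivalently, the lowest AVC in the table is 56/3 ≈ €18.67 at q = 3, and P = €7 falls below it — price never covers variable cost, so the firm shuts down and loses only its fixed cost.

q = 0 (shut down); profit = -€39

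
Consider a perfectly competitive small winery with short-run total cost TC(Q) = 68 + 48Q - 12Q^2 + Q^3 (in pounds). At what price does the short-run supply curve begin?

£12 per unit

The shutdown price is the minimum of AVC. VC = 48Q - 12Q^2 + Q^3, so AVC = 48 - 12Q + Q^2.
At the minimum of AVC, MC = AVC. MC = 48 - 24Q + 3Q^2; setting MC = AVC gives 2Q^2 - 12Q = 0, so Q = 6. min AVC = 12.
The firm shuts down for any P below £12.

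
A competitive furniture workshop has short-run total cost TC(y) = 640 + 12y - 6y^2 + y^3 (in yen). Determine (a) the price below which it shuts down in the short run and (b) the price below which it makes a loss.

AVC = 12 - 6y + y^2; minimized at y = 3, giving min AVC = ¥3. That is the shutdown price.
ATC = 640/y + 12 - 6y + y^2. Setting dATC/dy = −640/y^2 − 6 + 2y = 0 gives y = 8 (since 2·8^3 − 6·8^2 = 640).
min ATC = 640/8 + 12 − 6·8 + 8^2 = ¥108. That is the break-even price.
Between these two prices the firm operates at a loss; above ¥108 it earns a profit.

Shutdown price = ¥3; break-even price = ¥108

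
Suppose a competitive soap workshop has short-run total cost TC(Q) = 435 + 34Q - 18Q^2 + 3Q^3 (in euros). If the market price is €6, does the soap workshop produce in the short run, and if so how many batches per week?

From TC, MC = TC'(Q) = 34 - 36Q + 9Q^2 and AVC = VC/Q = 34 - 18Q + 3Q^2.
The AVC parabola has its vertex at Q = 18/6 = 3, where AVC = 34 - 18·3 + 3·3^2 = €7.
Since P = €6 < min AVC = €7, price fails to cover variable cost at any output.
Shutting down limits the loss to fixed cost, €435.

Shut down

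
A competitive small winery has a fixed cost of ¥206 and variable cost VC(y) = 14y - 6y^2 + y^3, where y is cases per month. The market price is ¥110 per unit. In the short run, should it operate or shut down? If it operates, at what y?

Strip out fixed cost: VC = 14y - 6y^2 + y^3. Then AVC = 14 - 6y + y^2 and MC = 14 - 12y + 3y^2.
AVC is minimized where dAVC/dy = -6 + 2y = 0, at y = 3; min AVC = 14 - 6·3 + 3^2 = ¥5.
Since P = ¥110 ≥ min AVC = ¥5, price covers variable cost and the firm should produce.
Solving P = MC: -96 - 12y + 3y^2 = 0 ⇒ y = -4 or 8. On the upward-sloping branch, y* = 8.
Check: AVC at y = 8 is ¥30 ≤ P, so revenue covers variable cost.
Profit = P·y − TC = 110·8 − 446 = ¥434.

Produce at y = 8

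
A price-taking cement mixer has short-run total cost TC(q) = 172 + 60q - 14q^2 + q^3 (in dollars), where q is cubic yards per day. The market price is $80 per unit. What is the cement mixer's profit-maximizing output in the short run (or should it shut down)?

Variable cost is VC = 60q - 14q^2 + q^3, so AVC = VC/q = 60 - 14q + q^2 and MC = dTC/dq = 60 - 28q + 3q^2.
The AVC parabola has its vertex at q = 14/2 = 7, where AVC = 60 - 14·7 + 7^2 = $11.
Since P = $80 ≥ min AVC = $11, price covers variable cost and the firm should produce.
Solving P = MC: -20 - 28q + 3q^2 = 0 ⇒ q = -2/3 or 10. On the upward-sloping branch, q* = 10.
Check: AVC at q = 10 is $20 ≤ P, so revenue covers variable cost.
Profit = P·q − TC = 80·10 − 372 = $428.

Produce at q = 10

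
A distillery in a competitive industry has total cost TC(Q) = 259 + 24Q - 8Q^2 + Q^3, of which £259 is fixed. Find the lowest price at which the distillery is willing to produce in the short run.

£8 per unit

The shutdown price is the minimum of AVC. VC = 24Q - 8Q^2 + Q^3, so AVC = 24 - 8Q + Q^2.
At the minimum of AVC, MC = AVC. MC = 24 - 16Q + 3Q^2; setting MC = AVC gives 2Q^2 - 8Q = 0, so Q = 4. min AVC = 8.
So the shutdown price is £8.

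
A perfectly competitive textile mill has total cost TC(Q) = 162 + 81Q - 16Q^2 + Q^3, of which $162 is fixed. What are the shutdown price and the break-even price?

AVC = 81 - 16Q + Q^2; minimized at Q = 8, giving min AVC = $17. That is the shutdown price.
ATC = 162/Q + 81 - 16Q + Q^2. Setting dATC/dQ = −162/Q^2 − 16 + 2Q = 0 gives Q = 9 (since 2·9^3 − 16·9^2 = 162).
min ATC = 162/9 + 81 − 16·9 + 9^2 = $36. That is the break-even price.
For $17 ≤ P < $36 the firm produces at a loss; below $17 it shuts down.

Shutdown price = $17; break-even price = $36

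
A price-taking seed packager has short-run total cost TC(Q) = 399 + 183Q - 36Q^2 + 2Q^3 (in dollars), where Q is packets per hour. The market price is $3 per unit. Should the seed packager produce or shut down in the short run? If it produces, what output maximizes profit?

Strip out fixed cost: VC = 183Q - 36Q^2 + 2Q^3. Then AVC = 183 - 36Q + 2Q^2 and MC = 183 - 72Q + 6Q^2.
AVC is minimized where dAVC/dQ = -36 + 4Q = 0, at Q = 9; min AVC = 183 - 36·9 + 2·9^2 = $21.
Since P = $3 < min AVC = $21, price fails to cover variable cost at any output.
Shutting down limits the loss to fixed cost, $399.

Shut down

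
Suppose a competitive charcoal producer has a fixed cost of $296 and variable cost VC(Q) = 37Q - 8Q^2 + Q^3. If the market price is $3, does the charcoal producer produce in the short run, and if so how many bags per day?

From TC, MC = TC'(Q) = 37 - 16Q + 3Q^2 and AVC = VC/Q = 37 - 8Q + Q^2.
AVC hits its minimum where MC = AVC, at Q = 4, giving min AVC = 37 - 8·4 + 4^2 = $21.
Since P = $3 < min AVC = $21, price fails to cover variable cost at any output.
Best response: produce nothing and absorb the $296 fixed cost.

Shut down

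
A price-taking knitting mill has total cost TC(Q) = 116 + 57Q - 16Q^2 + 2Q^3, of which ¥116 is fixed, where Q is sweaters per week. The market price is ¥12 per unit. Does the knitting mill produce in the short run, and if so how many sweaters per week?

Variable cost is VC = 57Q - 16Q^2 + 2Q^3, so AVC = VC/Q = 57 - 16Q + 2Q^2 and MC = dTC/dQ = 57 - 32Q + 6Q^2.
The AVC parabola has its vertex at Q = 16/4 = 4, where AVC = 57 - 16·4 + 2·4^2 = ¥25.
With P < min AVC (¥12 < ¥25), every unit sold adds to the loss.
Shutting down limits the loss to fixed cost, ¥116.

Shut down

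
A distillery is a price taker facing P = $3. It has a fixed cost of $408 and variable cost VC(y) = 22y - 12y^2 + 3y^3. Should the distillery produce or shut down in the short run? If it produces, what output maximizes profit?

Variable cost is VC = 22y - 12y^2 + 3y^3, so AVC = VC/y = 22 - 12y + 3y^2 and MC = dTC/dy = 22 - 24y + 9y^2.
AVC hits its minimum where MC = AVC, at y = 2, giving min AVC = 22 - 12·2 + 3·2^2 = $10.
With P < min AVC ($3 < $10), every unit sold adds to the loss.
The firm minimizes its loss by shutting down and losing only its fixed cost of $408.

Shut down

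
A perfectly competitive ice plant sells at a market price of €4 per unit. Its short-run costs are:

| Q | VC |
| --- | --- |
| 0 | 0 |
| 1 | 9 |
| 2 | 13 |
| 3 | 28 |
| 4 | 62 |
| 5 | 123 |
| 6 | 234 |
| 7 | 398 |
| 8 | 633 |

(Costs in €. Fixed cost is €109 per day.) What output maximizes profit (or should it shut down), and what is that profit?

Compute π = P·Q − TC at each output: Q=0: -109; Q=1: -114; Q=2: -114; Q=3: -125; Q=4: -155; Q=5: -212; Q=6: -319; Q=7: -479; Q=8: -710.
Profit is highest at Q = 0. Equivalently, the lowest AVC in the table is 13/2 ≈ €6.50 at Q = 2, and P = €4 falls below it — price never covers variable cost, so the firm shuts down and loses only its fixed cost.

Q = 0 (shut down); profit = -€109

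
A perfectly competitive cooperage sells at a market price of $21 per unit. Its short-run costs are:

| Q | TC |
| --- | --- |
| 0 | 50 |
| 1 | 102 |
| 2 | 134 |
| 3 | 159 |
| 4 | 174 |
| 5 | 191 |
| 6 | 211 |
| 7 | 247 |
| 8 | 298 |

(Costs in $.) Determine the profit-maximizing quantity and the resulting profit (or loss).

Profit at each row (π = 21Q − TC): Q=0: -50; Q=1: -81; Q=2: -92; Q=3: -96; Q=4: -90; Q=5: -86; Q=6: -85; Q=7: -100; Q=8: -130.
Profit is highest at Q = 0. Equivalently, the lowest AVC in the table is 161/6 ≈ $26.83 at Q = 6, and P = $21 falls below it — price never covers variable cost, so the firm shuts down and loses only its fixed cost.

Q = 0 (shut down); profit = -$50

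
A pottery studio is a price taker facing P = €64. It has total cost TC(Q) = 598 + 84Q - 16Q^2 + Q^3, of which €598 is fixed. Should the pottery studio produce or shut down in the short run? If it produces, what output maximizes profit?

Produce at Q = 10

Strip out fixed cost: VC = 84Q - 16Q^2 + Q^3. Then AVC = 84 - 16Q + Q^2 and MC = 84 - 32Q + 3Q^2.
AVC hits its minimum where MC = AVC, at Q = 8, giving min AVC = 84 - 16·8 + 8^2 = €20.
Since P = €64 ≥ min AVC = €20, price covers variable cost and the firm should produce.
Solving P = MC: 20 - 32Q + 3Q^2 = 0 ⇒ Q = 2/3 or 10. On the upward-sloping branch, Q* = 10.
Check: AVC at Q = 10 is €24 ≤ P, so revenue covers variable cost.
Profit = P·Q − TC = 64·10 − 838 = -€198, a loss, but smaller than the €598 fixed cost the firm would lose by shutting down.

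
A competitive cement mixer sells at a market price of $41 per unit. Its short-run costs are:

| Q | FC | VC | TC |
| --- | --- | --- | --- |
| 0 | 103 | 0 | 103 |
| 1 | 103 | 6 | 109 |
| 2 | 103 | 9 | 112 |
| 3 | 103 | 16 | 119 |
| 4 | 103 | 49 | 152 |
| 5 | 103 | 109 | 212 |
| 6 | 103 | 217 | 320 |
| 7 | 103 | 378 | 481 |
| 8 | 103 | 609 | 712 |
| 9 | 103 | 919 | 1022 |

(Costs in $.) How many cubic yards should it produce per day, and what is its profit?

Q = 4; profit = $12

Profit at each row (π = 41Q − TC): Q=0: -103; Q=1: -68; Q=2: -30; Q=3: 4; Q=4: 12; Q=5: -7; Q=6: -74; Q=7: -194; Q=8: -384; Q=9: -653.
Profit is maximized at Q = 4. AVC there is 49/4 = $12.25 ≤ P, so producing beats shutting down (which would give -$103).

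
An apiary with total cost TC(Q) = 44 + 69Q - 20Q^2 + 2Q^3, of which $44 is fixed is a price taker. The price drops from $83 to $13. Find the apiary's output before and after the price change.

Output falls from 7 to 0 (the firm shuts down)

AVC = 69 - 20Q + 2Q^2, minimized at Q = 5 where min AVC = $19. MC = 69 - 40Q + 6Q^2.
At P = $83 ≥ min AVC, set P = MC on the rising branch: Q = 7.
At P = $13 < min AVC = $19, price no longer covers variable cost at any output, so the firm shuts down: Q = 0.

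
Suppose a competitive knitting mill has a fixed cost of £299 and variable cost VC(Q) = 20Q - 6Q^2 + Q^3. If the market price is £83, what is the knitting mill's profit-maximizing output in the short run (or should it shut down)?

Produce at Q = 7

Strip out fixed cost: VC = 20Q - 6Q^2 + Q^3. Then AVC = 20 - 6Q + Q^2 and MC = 20 - 12Q + 3Q^2.
AVC hits its minimum where MC = AVC, at Q = 3, giving min AVC = 20 - 6·3 + 3^2 = £11.
Because £83 ≥ £11, revenue can cover variable cost; the firm operates.
Set P = MC: 83 = 20 - 12Q + 3Q^2 → -63 - 12Q + 3Q^2 = 0. The roots are Q = -3 and Q = 7; the profit-maximizing output is on the rising part of MC, so Q* = 7.
Check: AVC at Q = 7 is £27 ≤ P, so revenue covers variable cost.
Profit = P·Q − TC = 83·7 − 488 = £93.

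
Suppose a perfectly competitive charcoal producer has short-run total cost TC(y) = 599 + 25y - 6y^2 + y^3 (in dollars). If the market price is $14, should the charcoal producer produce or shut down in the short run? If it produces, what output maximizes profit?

Strip out fixed cost: VC = 25y - 6y^2 + y^3. Then AVC = 25 - 6y + y^2 and MC = 25 - 12y + 3y^2.
The AVC parabola has its vertex at y = 6/2 = 3, where AVC = 25 - 6·3 + 3^2 = $16.
P = $14 lies below min AVC = $16; no output level covers variable cost.
Best response: produce nothing and absorb the $599 fixed cost.

Shut down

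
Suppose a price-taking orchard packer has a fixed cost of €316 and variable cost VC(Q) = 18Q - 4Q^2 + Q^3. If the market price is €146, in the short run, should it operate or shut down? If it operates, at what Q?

Produce at Q = 8

Strip out fixed cost: VC = 18Q - 4Q^2 + Q^3. Then AVC = 18 - 4Q + Q^2 and MC = 18 - 8Q + 3Q^2.
AVC hits its minimum where MC = AVC, at Q = 2, giving min AVC = 18 - 4·2 + 2^2 = €14.
Since P = €146 ≥ min AVC = €14, price covers variable cost and the firm should produce.
Set P = MC: 146 = 18 - 8Q + 3Q^2 → -128 - 8Q + 3Q^2 = 0. The roots are Q = -16/3 and Q = 8; the profit-maximizing output is on the rising part of MC, so Q* = 8.
Check: AVC at Q = 8 is €50 ≤ P, so revenue covers variable cost.
Profit = P·Q − TC = 146·8 − 716 = €452.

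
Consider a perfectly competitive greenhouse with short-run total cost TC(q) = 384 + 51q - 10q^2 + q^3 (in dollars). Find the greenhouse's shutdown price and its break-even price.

Shutdown price = min AVC. AVC = 51 - 10q + q^2, with vertex at q = 5 and minimum $26.
ATC = 384/q + 51 - 10q + q^2. Setting dATC/dq = −384/q^2 − 10 + 2q = 0 gives q = 8 (since 2·8^3 − 10·8^2 = 384).
min ATC = 384/8 + 51 − 10·8 + 8^2 = $83. That is the break-even price.
For $26 ≤ P < $83 the firm produces at a loss; below $26 it shuts down.

Shutdown price = $26; break-even price = $83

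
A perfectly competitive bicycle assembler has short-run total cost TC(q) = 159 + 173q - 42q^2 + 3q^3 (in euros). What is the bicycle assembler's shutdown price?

Short-run supply begins at min AVC. From VC = 173q - 42q^2 + 3q^3, AVC = 173 - 42q + 3q^2.
At the minimum of AVC, MC = AVC. MC = 173 - 84q + 9q^2; setting MC = AVC gives 6q^2 - 42q = 0, so q = 7. min AVC = 26.
For P < €26 the firm produces nothing.

€26 per unit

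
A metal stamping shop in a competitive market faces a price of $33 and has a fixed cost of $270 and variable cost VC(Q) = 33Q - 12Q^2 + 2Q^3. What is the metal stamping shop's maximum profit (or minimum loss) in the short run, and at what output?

AVC = 33 - 12Q + 2Q^2; min AVC = $15 at Q = 3. Since P = $33 ≥ min AVC, the firm produces.
MC = 33 - 24Q + 6Q^2. Setting P = MC and taking the root on the rising branch gives Q* = 4.
TR = 33·4 = 132. TC = 270 + 68 = 338. Profit = 132 − 338 = -$206.
That loss of $206 beats the $270 the firm would lose by shutting down; producing recovers $64 of fixed cost.

Profit = -$206 at Q = 4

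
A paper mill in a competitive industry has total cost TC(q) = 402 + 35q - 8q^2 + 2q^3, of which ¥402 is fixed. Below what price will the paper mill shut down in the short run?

The firm shuts down when price falls below the minimum of average variable cost. AVC = VC/q = 35 - 8q + 2q^2.
dAVC/dq = -8 + 4q = 0 gives q = 2. min AVC = 35 - 8·2 + 2·2^2 = 27.
The firm shuts down for any P below ¥27.

¥27 per unit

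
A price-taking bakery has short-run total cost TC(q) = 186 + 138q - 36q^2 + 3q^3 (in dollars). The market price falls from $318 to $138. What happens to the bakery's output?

Output falls from 10 to 8

AVC = 138 - 36q + 3q^2, minimized at q = 6 where min AVC = $30. MC = 138 - 72q + 9q^2.
With P = $318 above the shutdown price, P = MC gives q = 10.
At P = $138 ≥ min AVC, set P = MC: q = 8. The firm stays open but cuts output.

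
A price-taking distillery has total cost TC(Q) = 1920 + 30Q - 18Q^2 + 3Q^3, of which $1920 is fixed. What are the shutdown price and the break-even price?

Shutdown price = $3; break-even price = $318

Shutdown price = min AVC. AVC = 30 - 18Q + 3Q^2, with vertex at Q = 3 and minimum $3.
ATC = 1920/Q + 30 - 18Q + 3Q^2. Setting dATC/dQ = −1920/Q^2 − 18 + 6Q = 0 gives Q = 8 (since 6·8^3 − 18·8^2 = 1920).
min ATC = 1920/8 + 30 − 18·8 + 3·8^2 = $318. That is the break-even price.
For $3 ≤ P < $318 the firm produces at a loss; below $3 it shuts down.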